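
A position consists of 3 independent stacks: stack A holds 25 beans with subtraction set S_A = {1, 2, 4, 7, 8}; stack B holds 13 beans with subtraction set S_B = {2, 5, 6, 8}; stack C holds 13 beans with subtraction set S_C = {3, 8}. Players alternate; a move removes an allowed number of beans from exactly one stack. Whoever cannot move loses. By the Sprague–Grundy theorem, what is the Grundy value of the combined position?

0

Stack A, S = {1, 2, 4, 7, 8}:
n :  0  1  2  3  4  5  6  7  8  9 10 11 12 13 14 15 16 17 18 19 20 21 22 23 24 25
G :  0  1  2  0  1  2  0  1  2  0  1  2  0  1  2  0  1  2  0  1  2  0  1  2  0  1
G_A(25) = 1.
Stack B, S = {2, 5, 6, 8}:
n :  0  1  2  3  4  5  6  7  8  9 10 11 12 13
G :  0  0  1  1  0  2  1  3  2  2  3  0  2  1
G_B(13) = 1.
Stack C, S = {3, 8}:
n :  0  1  2  3  4  5  6  7  8  9 10 11 12 13
G :  0  0  0  1  1  1  0  0  2  1  1  0  0  0
G_C(13) = 0.
Combined Grundy value = 1 ⊕ 1 ⊕ 0 = 0.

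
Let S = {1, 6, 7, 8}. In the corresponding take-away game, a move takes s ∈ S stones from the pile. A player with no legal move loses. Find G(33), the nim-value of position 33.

G(0) = 0
G(1) = mex{0} = 1
G(2) = mex{1} = 0
G(3) = mex{0} = 1
G(4) = mex{1} = 0
G(5) = mex{0} = 1
G(6) = mex{1,0} = 2
G(7) = mex{2,1,0} = 3
G(8) = mex{3,0,1,0} = 2
G(9) = mex{2,1,0,1} = 3
G(10) = mex{3,0,1,0} = 2
G(11) = mex{2,1,0,1} = 3
G(12) = mex{3,2,1,0} = 4
G(13) = mex{4,3,2,1} = 0
G(14) = mex{0,2,3,2} = 1
G(15) = mex{1,3,2,3} = 0
G(16) = mex{0,2,3,2} = 1
G(17) = mex{1,3,2,3} = 0
G(18) = mex{0,4,3,2} = 1
G(19) = mex{1,0,4,3} = 2
G(20) = mex{2,1,0,4} = 3
G(21) = mex{3,0,1,0} = 2
G(22) = mex{2,1,0,1} = 3
G(23) = mex{3,0,1,0} = 2
G(24) = mex{2,1,0,1} = 3
G(25) = mex{3,2,1,0} = 4
G(26) = mex{4,3,2,1} = 0
G(27) = mex{0,2,3,2} = 1
G(28) = mex{1,3,2,3} = 0
G(29) = mex{0,2,3,2} = 1
G(30) = mex{1,3,2,3} = 0
G(31) = mex{0,4,3,2} = 1
G(32) = mex{1,0,4,3} = 2
G(33) = mex{2,1,0,4} = 3

3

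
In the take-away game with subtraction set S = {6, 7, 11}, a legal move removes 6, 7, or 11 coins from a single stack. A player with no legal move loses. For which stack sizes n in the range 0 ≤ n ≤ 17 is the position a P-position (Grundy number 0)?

0, 1, 2, 3, 4, 5, 17

G(0) = 0
G(1) = mex{} = 0
G(2) = mex{} = 0
G(3) = mex{} = 0
G(4) = mex{} = 0
G(5) = mex{} = 0
G(6) = mex{0} = 1
G(7) = mex{0,0} = 1
G(8) = mex{0,0} = 1
G(9) = mex{0,0} = 1
G(10) = mex{0,0} = 1
G(11) = mex{0,0,0} = 1
G(12) = mex{1,0,0} = 2
G(13) = mex{1,1,0} = 2
G(14) = mex{1,1,0} = 2
G(15) = mex{1,1,0} = 2
G(16) = mex{1,1,0} = 2
G(17) = mex{1,1,1} = 0
P-positions are exactly the n with G(n) = 0.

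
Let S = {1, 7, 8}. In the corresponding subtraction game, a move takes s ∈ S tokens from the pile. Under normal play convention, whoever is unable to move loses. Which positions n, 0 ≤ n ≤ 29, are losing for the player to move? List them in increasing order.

0, 2, 4, 6, 15, 17, 19, 21

G(0) = 0
G(1) = mex{0} = 1
G(2) = mex{1} = 0
G(3) = mex{0} = 1
G(4) = mex{1} = 0
G(5) = mex{0} = 1
G(6) = mex{1} = 0
G(7) = mex{0,0} = 1
G(8) = mex{1,1,0} = 2
G(9) = mex{2,0,1} = 3
G(10) = mex{3,1,0} = 2
G(11) = mex{2,0,1} = 3
G(12) = mex{3,1,0} = 2
G(13) = mex{2,0,1} = 3
G(14) = mex{3,1,0} = 2
G(15) = mex{2,2,1} = 0
G(16) = mex{0,3,2} = 1
G(17) = mex{1,2,3} = 0
G(18) = mex{0,3,2} = 1
G(19) = mex{1,2,3} = 0
G(20) = mex{0,3,2} = 1
G(21) = mex{1,2,3} = 0
G(22) = mex{0,0,2} = 1
G(23) = mex{1,1,0} = 2
G(24) = mex{2,0,1} = 3
G(25) = mex{3,1,0} = 2
G(26) = mex{2,0,1} = 3
G(27) = mex{3,1,0} = 2
G(28) = mex{2,0,1} = 3
G(29) = mex{3,1,0} = 2
P-positions are exactly the n with G(n) = 0.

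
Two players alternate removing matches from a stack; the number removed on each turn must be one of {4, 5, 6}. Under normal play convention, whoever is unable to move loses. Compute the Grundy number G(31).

G(0) = 0
G(1) = mex{} = 0
G(2) = mex{} = 0
G(3) = mex{} = 0
G(4) = mex{0} = 1
G(5) = mex{0,0} = 1
G(6) = mex{0,0,0} = 1
G(7) = mex{0,0,0} = 1
G(8) = mex{1,0,0} = 2
G(9) = mex{1,1,0} = 2
G(10) = mex{1,1,1} = 0
G(11) = mex{1,1,1} = 0
G(12) = mex{2,1,1} = 0
G(13) = mex{2,2,1} = 0
G(14) = mex{0,2,2} = 1
G(15) = mex{0,0,2} = 1
G(16) = mex{0,0,0} = 1
G(17) = mex{0,0,0} = 1
G(18) = mex{1,0,0} = 2
G(19) = mex{1,1,0} = 2
G(20) = mex{1,1,1} = 0
G(21) = mex{1,1,1} = 0
G(22) = mex{2,1,1} = 0
G(23) = mex{2,2,1} = 0
G(24) = mex{0,2,2} = 1
G(25) = mex{0,0,2} = 1
G(26) = mex{0,0,0} = 1
G(27) = mex{0,0,0} = 1
G(28) = mex{1,0,0} = 2
G(29) = mex{1,1,0} = 2
G(30) = mex{1,1,1} = 0
G(31) = mex{1,1,1} = 0

0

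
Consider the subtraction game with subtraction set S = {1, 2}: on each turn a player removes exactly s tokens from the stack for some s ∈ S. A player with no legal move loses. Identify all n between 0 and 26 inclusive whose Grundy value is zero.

n :  0  1  2  3  4  5  6  7  8  9 10 11 12 13 14 15 16 17 18 19 20 21 22 23 24 25 26
G :  0  1  2  0  1  2  0  1  2  0  1  2  0  1  2  0  1  2  0  1  2  0  1  2  0  1  2
P-positions are exactly the n with G(n) = 0.

0, 3, 6, 9, 12, 15, 18, 21, 24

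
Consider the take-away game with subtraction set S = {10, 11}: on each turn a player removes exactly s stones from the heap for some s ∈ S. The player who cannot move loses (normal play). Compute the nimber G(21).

0

G(0) = 0
G(1) = mex{} = 0
G(2) = mex{} = 0
G(3) = mex{} = 0
G(4) = mex{} = 0
G(5) = mex{} = 0
G(6) = mex{} = 0
G(7) = mex{} = 0
G(8) = mex{} = 0
G(9) = mex{} = 0
G(10) = mex{0} = 1
G(11) = mex{0,0} = 1
G(12) = mex{0,0} = 1
G(13) = mex{0,0} = 1
G(14) = mex{0,0} = 1
G(15) = mex{0,0} = 1
G(16) = mex{0,0} = 1
G(17) = mex{0,0} = 1
G(18) = mex{0,0} = 1
G(19) = mex{0,0} = 1
G(20) = mex{1,0} = 2
G(21) = mex{1,1} = 0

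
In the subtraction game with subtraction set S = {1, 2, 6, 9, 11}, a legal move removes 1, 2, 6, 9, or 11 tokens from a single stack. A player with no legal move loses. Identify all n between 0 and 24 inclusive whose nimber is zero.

0, 3, 7, 10, 15, 20, 23

n :  0  1  2  3  4  5  6  7  8  9 10 11 12 13 14 15 16 17 18 19 20 21 22 23 24
G :  0  1  2  0  1  2  3  0  1  2  0  1  2  3  4  0  1  2  3  4  0  1  2  0  1
P-positions are exactly the n with G(n) = 0.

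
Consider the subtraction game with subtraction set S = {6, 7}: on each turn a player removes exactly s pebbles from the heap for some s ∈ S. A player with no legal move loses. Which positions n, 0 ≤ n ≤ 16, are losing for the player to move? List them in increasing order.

G(0) = 0
G(1) = mex{} = 0
G(2) = mex{} = 0
G(3) = mex{} = 0
G(4) = mex{} = 0
G(5) = mex{} = 0
G(6) = mex{0} = 1
G(7) = mex{0,0} = 1
G(8) = mex{0,0} = 1
G(9) = mex{0,0} = 1
G(10) = mex{0,0} = 1
G(11) = mex{0,0} = 1
G(12) = mex{1,0} = 2
G(13) = mex{1,1} = 0
G(14) = mex{1,1} = 0
G(15) = mex{1,1} = 0
G(16) = mex{1,1} = 0
P-positions are exactly the n with G(n) = 0.

0, 1, 2, 3, 4, 5, 13, 14, 15, 16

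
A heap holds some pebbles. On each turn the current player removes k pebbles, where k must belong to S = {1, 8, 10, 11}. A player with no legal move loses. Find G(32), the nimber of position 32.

n :  0  1  2  3  4  5  6  7  8  9 10 11 12 13 14 15 16 17 18 19 20 21 22 23 24 25 26 27 28 29 30 31 32
G :  0  1  0  1  0  1  0  1  2  0  1  2  3  2  3  2  3  2  0  1  2  0  1  0  1  0  1  0  1  2  0  1  2

2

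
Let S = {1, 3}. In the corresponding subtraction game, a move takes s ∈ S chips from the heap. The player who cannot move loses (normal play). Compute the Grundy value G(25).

n :  0  1  2  3  4  5  6  7  8  9 10 11 12 13 14 15 16 17 18 19 20 21 22 23 24 25
G :  0  1  0  1  0  1  0  1  0  1  0  1  0  1  0  1  0  1  0  1  0  1  0  1  0  1

1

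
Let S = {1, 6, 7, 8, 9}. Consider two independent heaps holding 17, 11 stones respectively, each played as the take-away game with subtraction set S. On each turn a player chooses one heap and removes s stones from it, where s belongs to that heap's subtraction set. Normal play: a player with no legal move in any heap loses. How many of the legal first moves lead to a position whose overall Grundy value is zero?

All heaps use S = {1, 6, 7, 8, 9}:
n :  0  1  2  3  4  5  6  7  8  9 10 11 12 13 14 15 16 17
G :  0  1  0  1  0  1  2  3  2  3  2  3  4  5  0  1  0  1
Heap A: G(17) = 1.
Heap B: G(11) = 3.
Combined Grundy value = 1 ⊕ 3 = 2.
A winning move leaves total XOR = 0, i.e. changes one component's Grundy value g to g ⊕ X where X is the current total.
Heap A: need g' = 1⊕2 = 3. Options: 17−1→G=0, 17−6→G=3, 17−7→G=2, 17−8→G=3, 17−9→G=2. Hits: 2.
Heap B: need g' = 3⊕2 = 1. Options: 11−1→G=2, 11−6→G=1, 11−7→G=0, 11−8→G=1, 11−9→G=0. Hits: 2.

4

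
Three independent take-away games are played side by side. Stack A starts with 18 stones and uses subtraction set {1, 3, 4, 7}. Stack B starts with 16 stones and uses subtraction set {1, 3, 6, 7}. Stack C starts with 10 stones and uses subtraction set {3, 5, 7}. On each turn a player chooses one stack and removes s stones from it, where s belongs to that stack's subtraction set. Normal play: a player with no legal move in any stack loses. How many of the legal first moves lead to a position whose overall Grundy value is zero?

0

Stack A, S = {1, 3, 4, 7}:
n :  0  1  2  3  4  5  6  7  8  9 10 11 12 13 14 15 16 17 18
G :  0  1  0  1  2  3  2  3  0  1  0  1  2  3  2  3  0  1  0
G_A(18) = 0.
Stack B, S = {1, 3, 6, 7}:
n :  0  1  2  3  4  5  6  7  8  9 10 11 12 13 14 15 16
G :  0  1  0  1  0  1  2  3  2  3  2  3  0  1  0  1  0
G_B(16) = 0.
Stack C, S = {3, 5, 7}:
n :  0  1  2  3  4  5  6  7  8  9 10
G :  0  0  0  1  1  1  2  2  2  3  0
G_C(10) = 0.
Combined Grundy value = 0 ⊕ 0 ⊕ 0 = 0.
A winning move leaves total XOR = 0, i.e. changes one component's Grundy value g to g ⊕ X where X is the current total.
Stack A: target g' = 0⊕0 = 0, but every legal move changes the Grundy value (mex property), so 0 moves.
Stack B: target g' = 0⊕0 = 0, but every legal move changes the Grundy value (mex property), so 0 moves.
Stack C: target g' = 0⊕0 = 0, but every legal move changes the Grundy value (mex property), so 0 moves.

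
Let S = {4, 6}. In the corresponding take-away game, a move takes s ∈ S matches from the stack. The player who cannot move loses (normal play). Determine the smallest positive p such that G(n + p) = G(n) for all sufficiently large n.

10

G(0) = 0
G(1) = mex{} = 0
G(2) = mex{} = 0
G(3) = mex{} = 0
G(4) = mex{0} = 1
G(5) = mex{0} = 1
G(6) = mex{0,0} = 1
G(7) = mex{0,0} = 1
G(8) = mex{1,0} = 2
G(9) = mex{1,0} = 2
G(10) = mex{1,1} = 0
G(11) = mex{1,1} = 0
G(12) = mex{2,1} = 0
G(13) = mex{2,1} = 0
G(14) = mex{0,2} = 1
G(15) = mex{0,2} = 1
G(16) = mex{0,0} = 1
G(17) = mex{0,0} = 1
G(18) = mex{1,0} = 2
G(19) = mex{1,0} = 2
G(20) = mex{1,1} = 0
G(21) = mex{1,1} = 0
G(n+10) = G(n) holds for n = 0,…,5 (a full window of length max(S) = 6), so the sequence is purely periodic with period 10.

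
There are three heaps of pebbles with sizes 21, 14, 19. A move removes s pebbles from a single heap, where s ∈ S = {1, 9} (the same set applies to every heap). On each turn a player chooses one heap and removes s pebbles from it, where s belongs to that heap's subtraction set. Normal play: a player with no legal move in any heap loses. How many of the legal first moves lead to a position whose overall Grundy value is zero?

All heaps use S = {1, 9}:
G(0) = 0
G(1) = mex{0} = 1
G(2) = mex{1} = 0
G(3) = mex{0} = 1
G(4) = mex{1} = 0
G(5) = mex{0} = 1
G(6) = mex{1} = 0
G(7) = mex{0} = 1
G(8) = mex{1} = 0
G(9) = mex{0,0} = 1
G(10) = mex{1,1} = 0
G(11) = mex{0,0} = 1
G(12) = mex{1,1} = 0
G(13) = mex{0,0} = 1
G(14) = mex{1,1} = 0
G(15) = mex{0,0} = 1
G(16) = mex{1,1} = 0
G(17) = mex{0,0} = 1
G(18) = mex{1,1} = 0
G(19) = mex{0,0} = 1
G(20) = mex{1,1} = 0
G(21) = mex{0,0} = 1
Heap A: G(21) = 1.
Heap B: G(14) = 0.
Heap C: G(19) = 1.
Combined Grundy value = 1 ⊕ 0 ⊕ 1 = 0.
A winning move leaves total XOR = 0, i.e. changes one component's Grundy value g to g ⊕ X where X is the current total.
Heap A: target g' = 1⊕0 = 1, but every legal move changes the Grundy value (mex property), so 0 moves.
Heap B: target g' = 0⊕0 = 0, but every legal move changes the Grundy value (mex property), so 0 moves.
Heap C: target g' = 1⊕0 = 1, but every legal move changes the Grundy value (mex property), so 0 moves.

0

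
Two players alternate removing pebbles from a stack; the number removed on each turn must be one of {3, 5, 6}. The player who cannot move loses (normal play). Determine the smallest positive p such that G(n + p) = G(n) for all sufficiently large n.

G(0) = 0
G(1) = mex{} = 0
G(2) = mex{} = 0
G(3) = mex{0} = 1
G(4) = mex{0} = 1
G(5) = mex{0,0} = 1
G(6) = mex{1,0,0} = 2
G(7) = mex{1,0,0} = 2
G(8) = mex{1,1,0} = 2
G(9) = mex{2,1,1} = 0
G(10) = mex{2,1,1} = 0
G(11) = mex{2,2,1} = 0
G(12) = mex{0,2,2} = 1
G(13) = mex{0,2,2} = 1
G(14) = mex{0,0,2} = 1
G(15) = mex{1,0,0} = 2
G(16) = mex{1,0,0} = 2
G(17) = mex{1,1,0} = 2
G(18) = mex{2,1,1} = 0
G(19) = mex{2,1,1} = 0
G(n+9) = G(n) holds for n = 0,…,5 (a full window of length max(S) = 6), so the sequence is purely periodic with period 9.

9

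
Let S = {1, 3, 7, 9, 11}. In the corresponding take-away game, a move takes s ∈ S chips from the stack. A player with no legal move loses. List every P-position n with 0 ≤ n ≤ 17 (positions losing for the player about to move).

0, 2, 4, 6, 8, 10, 12, 14, 16

G(0) = 0
G(1) = mex{0} = 1
G(2) = mex{1} = 0
G(3) = mex{0,0} = 1
G(4) = mex{1,1} = 0
G(5) = mex{0,0} = 1
G(6) = mex{1,1} = 0
G(7) = mex{0,0,0} = 1
G(8) = mex{1,1,1} = 0
G(9) = mex{0,0,0,0} = 1
G(10) = mex{1,1,1,1} = 0
G(11) = mex{0,0,0,0,0} = 1
G(12) = mex{1,1,1,1,1} = 0
G(13) = mex{0,0,0,0,0} = 1
G(14) = mex{1,1,1,1,1} = 0
G(15) = mex{0,0,0,0,0} = 1
G(16) = mex{1,1,1,1,1} = 0
G(17) = mex{0,0,0,0,0} = 1
P-positions are exactly the n with G(n) = 0.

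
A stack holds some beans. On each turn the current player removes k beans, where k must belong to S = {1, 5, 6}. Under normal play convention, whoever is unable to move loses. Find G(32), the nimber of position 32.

n :  0  1  2  3  4  5  6  7  8  9 10 11 12 13 14 15 16 17 18 19 20 21 22 23 24 25 26 27 28 29 30 31 32
G :  0  1  0  1  0  1  2  3  2  3  2  0  1  0  1  0  1  2  3  2  3  2  0  1  0  1  0  1  2  3  2  3  2

2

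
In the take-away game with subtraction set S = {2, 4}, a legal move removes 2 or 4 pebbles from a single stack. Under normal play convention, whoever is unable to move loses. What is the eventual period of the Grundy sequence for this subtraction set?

6

G(0) = 0
G(1) = mex{} = 0
G(2) = mex{0} = 1
G(3) = mex{0} = 1
G(4) = mex{1,0} = 2
G(5) = mex{1,0} = 2
G(6) = mex{2,1} = 0
G(7) = mex{2,1} = 0
G(8) = mex{0,2} = 1
G(9) = mex{0,2} = 1
G(10) = mex{1,0} = 2
G(11) = mex{1,0} = 2
G(12) = mex{2,1} = 0
G(13) = mex{2,1} = 0
G(14) = mex{0,2} = 1
G(n+6) = G(n) holds for n = 0,…,3 (a full window of length max(S) = 4), so the sequence is purely periodic with period 6.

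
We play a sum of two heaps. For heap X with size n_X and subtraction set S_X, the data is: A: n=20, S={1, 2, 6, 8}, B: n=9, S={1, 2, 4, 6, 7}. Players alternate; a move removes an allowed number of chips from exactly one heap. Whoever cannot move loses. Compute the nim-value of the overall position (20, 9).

Heap A, S = {1, 2, 6, 8}:
n :  0  1  2  3  4  5  6  7  8  9 10 11 12 13 14 15 16 17 18 19 20
G :  0  1  2  0  1  2  3  0  1  2  0  1  2  3  0  1  2  0  1  2  3
G_A(20) = 3.
Heap B, S = {1, 2, 4, 6, 7}:
n : 0 1 2 3 4 5 6 7 8 9
G : 0 1 2 0 1 2 3 4 0 1
G_B(9) = 1.
Combined Grundy value = 3 ⊕ 1 = 2.

2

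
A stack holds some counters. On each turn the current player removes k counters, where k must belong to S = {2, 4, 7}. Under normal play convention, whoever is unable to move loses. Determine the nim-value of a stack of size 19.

2

G(0) = 0
G(1) = mex{} = 0
G(2) = mex{0} = 1
G(3) = mex{0} = 1
G(4) = mex{1,0} = 2
G(5) = mex{1,0} = 2
G(6) = mex{2,1} = 0
G(7) = mex{2,1,0} = 3
G(8) = mex{0,2,0} = 1
G(9) = mex{3,2,1} = 0
G(10) = mex{1,0,1} = 2
G(11) = mex{0,3,2} = 1
G(12) = mex{2,1,2} = 0
G(13) = mex{1,0,0} = 2
G(14) = mex{0,2,3} = 1
G(15) = mex{2,1,1} = 0
G(16) = mex{1,0,0} = 2
G(17) = mex{0,2,2} = 1
G(18) = mex{2,1,1} = 0
G(19) = mex{1,0,0} = 2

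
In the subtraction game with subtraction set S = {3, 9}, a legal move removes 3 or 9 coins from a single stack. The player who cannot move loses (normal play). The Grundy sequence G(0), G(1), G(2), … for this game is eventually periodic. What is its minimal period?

6

n :  0  1  2  3  4  5  6  7  8  9 10 11 12 13 14 15 16
G :  0  0  0  1  1  1  0  0  0  1  1  1  0  0  0  1  1
G(n+6) = G(n) holds for n = 0,…,8 (a full window of length max(S) = 9), so the sequence is purely periodic with period 6.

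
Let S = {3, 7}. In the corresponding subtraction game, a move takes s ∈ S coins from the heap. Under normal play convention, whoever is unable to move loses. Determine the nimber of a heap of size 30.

0

G(0) = 0
G(1) = mex{} = 0
G(2) = mex{} = 0
G(3) = mex{0} = 1
G(4) = mex{0} = 1
G(5) = mex{0} = 1
G(6) = mex{1} = 0
G(7) = mex{1,0} = 2
G(8) = mex{1,0} = 2
G(9) = mex{0,0} = 1
G(10) = mex{2,1} = 0
G(11) = mex{2,1} = 0
G(12) = mex{1,1} = 0
G(13) = mex{0,0} = 1
G(14) = mex{0,2} = 1
G(15) = mex{0,2} = 1
G(16) = mex{1,1} = 0
G(17) = mex{1,0} = 2
G(18) = mex{1,0} = 2
G(19) = mex{0,0} = 1
G(20) = mex{2,1} = 0
G(21) = mex{2,1} = 0
G(22) = mex{1,1} = 0
G(23) = mex{0,0} = 1
G(24) = mex{0,2} = 1
G(25) = mex{0,2} = 1
G(26) = mex{1,1} = 0
G(27) = mex{1,0} = 2
G(28) = mex{1,0} = 2
G(29) = mex{0,0} = 1
G(30) = mex{2,1} = 0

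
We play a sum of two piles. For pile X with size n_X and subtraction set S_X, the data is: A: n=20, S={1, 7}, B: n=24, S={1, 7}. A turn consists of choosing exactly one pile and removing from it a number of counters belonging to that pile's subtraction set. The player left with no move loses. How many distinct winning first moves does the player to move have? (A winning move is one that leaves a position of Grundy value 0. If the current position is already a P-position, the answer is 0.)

0

Pile A, S = {1, 7}:
n :  0  1  2  3  4  5  6  7  8  9 10 11 12 13 14 15 16 17 18 19 20
G :  0  1  0  1  0  1  0  1  0  1  0  1  0  1  0  1  0  1  0  1  0
G_A(20) = 0.
Pile B, S = {1, 7}:
n :  0  1  2  3  4  5  6  7  8  9 10 11 12 13 14 15 16 17 18 19 20 21 22 23 24
G :  0  1  0  1  0  1  0  1  0  1  0  1  0  1  0  1  0  1  0  1  0  1  0  1  0
G_B(24) = 0.
Combined Grundy value = 0 ⊕ 0 = 0.
A winning move leaves total XOR = 0, i.e. changes one component's Grundy value g to g ⊕ X where X is the current total.
Pile A: target g' = 0⊕0 = 0, but every legal move changes the Grundy value (mex property), so 0 moves.
Pile B: target g' = 0⊕0 = 0, but every legal move changes the Grundy value (mex property), so 0 moves.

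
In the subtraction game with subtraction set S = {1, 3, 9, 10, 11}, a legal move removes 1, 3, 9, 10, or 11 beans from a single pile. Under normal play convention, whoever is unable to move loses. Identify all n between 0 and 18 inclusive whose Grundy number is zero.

n :  0  1  2  3  4  5  6  7  8  9 10 11 12 13 14 15 16 17 18
G :  0  1  0  1  0  1  0  1  0  1  2  3  2  3  2  3  2  3  2
P-positions are exactly the n with G(n) = 0.

0, 2, 4, 6, 8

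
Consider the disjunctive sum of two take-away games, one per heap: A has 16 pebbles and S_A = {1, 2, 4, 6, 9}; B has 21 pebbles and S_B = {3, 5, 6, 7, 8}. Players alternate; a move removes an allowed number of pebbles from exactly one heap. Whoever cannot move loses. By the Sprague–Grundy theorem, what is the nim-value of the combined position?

Heap A, S = {1, 2, 4, 6, 9}:
n :  0  1  2  3  4  5  6  7  8  9 10 11 12 13 14 15 16
G :  0  1  2  0  1  2  3  4  0  1  2  0  1  2  3  4  0
G_A(16) = 0.
Heap B, S = {3, 5, 6, 7, 8}:
G(0) = 0
G(1) = mex{} = 0
G(2) = mex{} = 0
G(3) = mex{0} = 1
G(4) = mex{0} = 1
G(5) = mex{0,0} = 1
G(6) = mex{1,0,0} = 2
G(7) = mex{1,0,0,0} = 2
G(8) = mex{1,1,0,0,0} = 2
G(9) = mex{2,1,1,0,0} = 3
G(10) = mex{2,1,1,1,0} = 3
G(11) = mex{2,2,1,1,1} = 0
G(12) = mex{3,2,2,1,1} = 0
G(13) = mex{3,2,2,2,1} = 0
G(14) = mex{0,3,2,2,2} = 1
G(15) = mex{0,3,3,2,2} = 1
G(16) = mex{0,0,3,3,2} = 1
G(17) = mex{1,0,0,3,3} = 2
G(18) = mex{1,0,0,0,3} = 2
G(19) = mex{1,1,0,0,0} = 2
G(20) = mex{2,1,1,0,0} = 3
G(21) = mex{2,1,1,1,0} = 3
G_B(21) = 3.
Combined Grundy value = 0 ⊕ 3 = 3.

3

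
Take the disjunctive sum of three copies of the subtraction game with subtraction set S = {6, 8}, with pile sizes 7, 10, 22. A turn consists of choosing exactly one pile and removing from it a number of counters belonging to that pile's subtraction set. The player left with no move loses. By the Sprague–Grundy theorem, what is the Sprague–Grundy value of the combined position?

All piles use S = {6, 8}:
G(0) = 0
G(1) = mex{} = 0
G(2) = mex{} = 0
G(3) = mex{} = 0
G(4) = mex{} = 0
G(5) = mex{} = 0
G(6) = mex{0} = 1
G(7) = mex{0} = 1
G(8) = mex{0,0} = 1
G(9) = mex{0,0} = 1
G(10) = mex{0,0} = 1
G(11) = mex{0,0} = 1
G(12) = mex{1,0} = 2
G(13) = mex{1,0} = 2
G(14) = mex{1,1} = 0
G(15) = mex{1,1} = 0
G(16) = mex{1,1} = 0
G(17) = mex{1,1} = 0
G(18) = mex{2,1} = 0
G(19) = mex{2,1} = 0
G(20) = mex{0,2} = 1
G(21) = mex{0,2} = 1
G(22) = mex{0,0} = 1
Pile A: G(7) = 1.
Pile B: G(10) = 1.
Pile C: G(22) = 1.
Combined Grundy value = 1 ⊕ 1 ⊕ 1 = 1.

1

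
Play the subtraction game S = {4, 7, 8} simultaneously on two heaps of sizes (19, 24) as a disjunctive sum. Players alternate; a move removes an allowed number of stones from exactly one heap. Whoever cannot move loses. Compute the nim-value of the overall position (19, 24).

1

All heaps use S = {4, 7, 8}:
G(0) = 0
G(1) = mex{} = 0
G(2) = mex{} = 0
G(3) = mex{} = 0
G(4) = mex{0} = 1
G(5) = mex{0} = 1
G(6) = mex{0} = 1
G(7) = mex{0,0} = 1
G(8) = mex{1,0,0} = 2
G(9) = mex{1,0,0} = 2
G(10) = mex{1,0,0} = 2
G(11) = mex{1,1,0} = 2
G(12) = mex{2,1,1} = 0
G(13) = mex{2,1,1} = 0
G(14) = mex{2,1,1} = 0
G(15) = mex{2,2,1} = 0
G(16) = mex{0,2,2} = 1
G(17) = mex{0,2,2} = 1
G(18) = mex{0,2,2} = 1
G(19) = mex{0,0,2} = 1
G(20) = mex{1,0,0} = 2
G(21) = mex{1,0,0} = 2
G(22) = mex{1,0,0} = 2
G(23) = mex{1,1,0} = 2
G(24) = mex{2,1,1} = 0
Heap A: G(19) = 1.
Heap B: G(24) = 0.
Combined Grundy value = 1 ⊕ 0 = 1.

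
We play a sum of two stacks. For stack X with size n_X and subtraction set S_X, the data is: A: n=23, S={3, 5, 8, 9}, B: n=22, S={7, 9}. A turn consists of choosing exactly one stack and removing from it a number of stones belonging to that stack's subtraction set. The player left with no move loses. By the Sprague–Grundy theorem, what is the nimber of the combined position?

Stack A, S = {3, 5, 8, 9}:
G(0) = 0
G(1) = mex{} = 0
G(2) = mex{} = 0
G(3) = mex{0} = 1
G(4) = mex{0} = 1
G(5) = mex{0,0} = 1
G(6) = mex{1,0} = 2
G(7) = mex{1,0} = 2
G(8) = mex{1,1,0} = 2
G(9) = mex{2,1,0,0} = 3
G(10) = mex{2,1,0,0} = 3
G(11) = mex{2,2,1,0} = 3
G(12) = mex{3,2,1,1} = 0
G(13) = mex{3,2,1,1} = 0
G(14) = mex{3,3,2,1} = 0
G(15) = mex{0,3,2,2} = 1
G(16) = mex{0,3,2,2} = 1
G(17) = mex{0,0,3,2} = 1
G(18) = mex{1,0,3,3} = 2
G(19) = mex{1,0,3,3} = 2
G(20) = mex{1,1,0,3} = 2
G(21) = mex{2,1,0,0} = 3
G(22) = mex{2,1,0,0} = 3
G(23) = mex{2,2,1,0} = 3
G_A(23) = 3.
Stack B, S = {7, 9}:
n :  0  1  2  3  4  5  6  7  8  9 10 11 12 13 14 15 16 17 18 19 20 21 22
G :  0  0  0  0  0  0  0  1  1  1  1  1  1  1  2  2  0  0  0  0  0  0  0
G_B(22) = 0.
Combined Grundy value = 3 ⊕ 0 = 3.

3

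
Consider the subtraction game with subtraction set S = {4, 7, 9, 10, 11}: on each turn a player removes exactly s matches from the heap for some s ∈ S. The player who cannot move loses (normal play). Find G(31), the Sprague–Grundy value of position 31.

n :  0  1  2  3  4  5  6  7  8  9 10 11 12 13 14 15 16 17 18 19 20 21 22 23 24 25 26 27 28 29 30 31
G :  0  0  0  0  1  1  1  1  2  2  2  2  3  3  3  0  0  0  0  1  1  1  1  2  2  2  2  3  3  3  0  0

0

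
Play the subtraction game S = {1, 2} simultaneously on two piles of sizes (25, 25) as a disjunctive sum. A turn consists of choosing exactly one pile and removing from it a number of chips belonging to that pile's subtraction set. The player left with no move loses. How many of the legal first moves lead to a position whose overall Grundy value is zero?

All piles use S = {1, 2}:
n :  0  1  2  3  4  5  6  7  8  9 10 11 12 13 14 15 16 17 18 19 20 21 22 23 24 25
G :  0  1  2  0  1  2  0  1  2  0  1  2  0  1  2  0  1  2  0  1  2  0  1  2  0  1
Pile A: G(25) = 1.
Pile B: G(25) = 1.
Combined Grundy value = 1 ⊕ 1 = 0.
A winning move leaves total XOR = 0, i.e. changes one component's Grundy value g to g ⊕ X where X is the current total.
Pile A: target g' = 1⊕0 = 1, but every legal move changes the Grundy value (mex property), so 0 moves.
Pile B: target g' = 1⊕0 = 1, but every legal move changes the Grundy value (mex property), so 0 moves.

0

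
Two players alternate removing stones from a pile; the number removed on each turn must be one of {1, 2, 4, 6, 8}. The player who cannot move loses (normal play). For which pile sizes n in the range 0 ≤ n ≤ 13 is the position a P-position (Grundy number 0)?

G(0) = 0
G(1) = mex{0} = 1
G(2) = mex{1,0} = 2
G(3) = mex{2,1} = 0
G(4) = mex{0,2,0} = 1
G(5) = mex{1,0,1} = 2
G(6) = mex{2,1,2,0} = 3
G(7) = mex{3,2,0,1} = 4
G(8) = mex{4,3,1,2,0} = 5
G(9) = mex{5,4,2,0,1} = 3
G(10) = mex{3,5,3,1,2} = 0
G(11) = mex{0,3,4,2,0} = 1
G(12) = mex{1,0,5,3,1} = 2
G(13) = mex{2,1,3,4,2} = 0
P-positions are exactly the n with G(n) = 0.

0, 3, 10, 13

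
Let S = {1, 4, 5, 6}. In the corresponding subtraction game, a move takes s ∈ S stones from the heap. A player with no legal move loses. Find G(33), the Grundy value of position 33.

2

G(0) = 0
G(1) = mex{0} = 1
G(2) = mex{1} = 0
G(3) = mex{0} = 1
G(4) = mex{1,0} = 2
G(5) = mex{2,1,0} = 3
G(6) = mex{3,0,1,0} = 2
G(7) = mex{2,1,0,1} = 3
G(8) = mex{3,2,1,0} = 4
G(9) = mex{4,3,2,1} = 0
G(10) = mex{0,2,3,2} = 1
G(11) = mex{1,3,2,3} = 0
G(12) = mex{0,4,3,2} = 1
G(13) = mex{1,0,4,3} = 2
G(14) = mex{2,1,0,4} = 3
G(15) = mex{3,0,1,0} = 2
G(16) = mex{2,1,0,1} = 3
G(17) = mex{3,2,1,0} = 4
G(18) = mex{4,3,2,1} = 0
G(19) = mex{0,2,3,2} = 1
G(20) = mex{1,3,2,3} = 0
G(21) = mex{0,4,3,2} = 1
G(22) = mex{1,0,4,3} = 2
G(23) = mex{2,1,0,4} = 3
G(24) = mex{3,0,1,0} = 2
G(25) = mex{2,1,0,1} = 3
G(26) = mex{3,2,1,0} = 4
G(27) = mex{4,3,2,1} = 0
G(28) = mex{0,2,3,2} = 1
G(29) = mex{1,3,2,3} = 0
G(30) = mex{0,4,3,2} = 1
G(31) = mex{1,0,4,3} = 2
G(32) = mex{2,1,0,4} = 3
G(33) = mex{3,0,1,0} = 2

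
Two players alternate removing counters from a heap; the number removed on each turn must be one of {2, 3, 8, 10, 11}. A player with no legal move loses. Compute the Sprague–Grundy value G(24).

0

G(0) = 0
G(1) = mex{} = 0
G(2) = mex{0} = 1
G(3) = mex{0,0} = 1
G(4) = mex{1,0} = 2
G(5) = mex{1,1} = 0
G(6) = mex{2,1} = 0
G(7) = mex{0,2} = 1
G(8) = mex{0,0,0} = 1
G(9) = mex{1,0,0} = 2
G(10) = mex{1,1,1,0} = 2
G(11) = mex{2,1,1,0,0} = 3
G(12) = mex{2,2,2,1,0} = 3
G(13) = mex{3,2,0,1,1} = 4
G(14) = mex{3,3,0,2,1} = 4
G(15) = mex{4,3,1,0,2} = 5
G(16) = mex{4,4,1,0,0} = 2
G(17) = mex{5,4,2,1,0} = 3
G(18) = mex{2,5,2,1,1} = 0
G(19) = mex{3,2,3,2,1} = 0
G(20) = mex{0,3,3,2,2} = 1
G(21) = mex{0,0,4,3,2} = 1
G(22) = mex{1,0,4,3,3} = 2
G(23) = mex{1,1,5,4,3} = 0
G(24) = mex{2,1,2,4,4} = 0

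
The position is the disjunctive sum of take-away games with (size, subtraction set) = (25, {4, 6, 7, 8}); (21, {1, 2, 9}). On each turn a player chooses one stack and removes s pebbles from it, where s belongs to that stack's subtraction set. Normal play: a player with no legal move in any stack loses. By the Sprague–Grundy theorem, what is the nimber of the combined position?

Stack A, S = {4, 6, 7, 8}:
G(0) = 0
G(1) = mex{} = 0
G(2) = mex{} = 0
G(3) = mex{} = 0
G(4) = mex{0} = 1
G(5) = mex{0} = 1
G(6) = mex{0,0} = 1
G(7) = mex{0,0,0} = 1
G(8) = mex{1,0,0,0} = 2
G(9) = mex{1,0,0,0} = 2
G(10) = mex{1,1,0,0} = 2
G(11) = mex{1,1,1,0} = 2
G(12) = mex{2,1,1,1} = 0
G(13) = mex{2,1,1,1} = 0
G(14) = mex{2,2,1,1} = 0
G(15) = mex{2,2,2,1} = 0
G(16) = mex{0,2,2,2} = 1
G(17) = mex{0,2,2,2} = 1
G(18) = mex{0,0,2,2} = 1
G(19) = mex{0,0,0,2} = 1
G(20) = mex{1,0,0,0} = 2
G(21) = mex{1,0,0,0} = 2
G(22) = mex{1,1,0,0} = 2
G(23) = mex{1,1,1,0} = 2
G(24) = mex{2,1,1,1} = 0
G(25) = mex{2,1,1,1} = 0
G_A(25) = 0.
Stack B, S = {1, 2, 9}:
n :  0  1  2  3  4  5  6  7  8  9 10 11 12 13 14 15 16 17 18 19 20 21
G :  0  1  2  0  1  2  0  1  2  3  0  1  2  0  1  2  0  1  2  3  0  1
G_B(21) = 1.
Combined Grundy value = 0 ⊕ 1 = 1.

1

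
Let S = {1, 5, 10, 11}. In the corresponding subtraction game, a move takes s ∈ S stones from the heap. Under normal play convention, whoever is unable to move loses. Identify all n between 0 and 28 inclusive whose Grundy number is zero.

0, 2, 4, 6, 8, 20, 22, 24, 26, 28

G(0) = 0
G(1) = mex{0} = 1
G(2) = mex{1} = 0
G(3) = mex{0} = 1
G(4) = mex{1} = 0
G(5) = mex{0,0} = 1
G(6) = mex{1,1} = 0
G(7) = mex{0,0} = 1
G(8) = mex{1,1} = 0
G(9) = mex{0,0} = 1
G(10) = mex{1,1,0} = 2
G(11) = mex{2,0,1,0} = 3
G(12) = mex{3,1,0,1} = 2
G(13) = mex{2,0,1,0} = 3
G(14) = mex{3,1,0,1} = 2
G(15) = mex{2,2,1,0} = 3
G(16) = mex{3,3,0,1} = 2
G(17) = mex{2,2,1,0} = 3
G(18) = mex{3,3,0,1} = 2
G(19) = mex{2,2,1,0} = 3
G(20) = mex{3,3,2,1} = 0
G(21) = mex{0,2,3,2} = 1
G(22) = mex{1,3,2,3} = 0
G(23) = mex{0,2,3,2} = 1
G(24) = mex{1,3,2,3} = 0
G(25) = mex{0,0,3,2} = 1
G(26) = mex{1,1,2,3} = 0
G(27) = mex{0,0,3,2} = 1
G(28) = mex{1,1,2,3} = 0
P-positions are exactly the n with G(n) = 0.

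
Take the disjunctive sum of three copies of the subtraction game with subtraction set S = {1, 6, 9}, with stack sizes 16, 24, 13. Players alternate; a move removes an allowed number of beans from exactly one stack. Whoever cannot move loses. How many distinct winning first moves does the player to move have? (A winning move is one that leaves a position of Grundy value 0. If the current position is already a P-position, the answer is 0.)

1

All stacks use S = {1, 6, 9}:
G(0) = 0
G(1) = mex{0} = 1
G(2) = mex{1} = 0
G(3) = mex{0} = 1
G(4) = mex{1} = 0
G(5) = mex{0} = 1
G(6) = mex{1,0} = 2
G(7) = mex{2,1} = 0
G(8) = mex{0,0} = 1
G(9) = mex{1,1,0} = 2
G(10) = mex{2,0,1} = 3
G(11) = mex{3,1,0} = 2
G(12) = mex{2,2,1} = 0
G(13) = mex{0,0,0} = 1
G(14) = mex{1,1,1} = 0
G(15) = mex{0,2,2} = 1
G(16) = mex{1,3,0} = 2
G(17) = mex{2,2,1} = 0
G(18) = mex{0,0,2} = 1
G(19) = mex{1,1,3} = 0
G(20) = mex{0,0,2} = 1
G(21) = mex{1,1,0} = 2
G(22) = mex{2,2,1} = 0
G(23) = mex{0,0,0} = 1
G(24) = mex{1,1,1} = 0
Stack A: G(16) = 2.
Stack B: G(24) = 0.
Stack C: G(13) = 1.
Combined Grundy value = 2 ⊕ 0 ⊕ 1 = 3.
A winning move leaves total XOR = 0, i.e. changes one component's Grundy value g to g ⊕ X where X is the current total.
Stack A: need g' = 2⊕3 = 1. Options: 16−1→G=1, 16−6→G=3, 16−9→G=0. Hits: 1.
Stack B: need g' = 0⊕3 = 3. Options: 24−1→G=1, 24−6→G=1, 24−9→G=1. Hits: 0.
Stack C: need g' = 1⊕3 = 2. Options: 13−1→G=0, 13−6→G=0, 13−9→G=0. Hits: 0.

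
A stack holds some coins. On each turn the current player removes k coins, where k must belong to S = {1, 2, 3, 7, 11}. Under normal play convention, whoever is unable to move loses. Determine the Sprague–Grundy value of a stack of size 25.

G(0) = 0
G(1) = mex{0} = 1
G(2) = mex{1,0} = 2
G(3) = mex{2,1,0} = 3
G(4) = mex{3,2,1} = 0
G(5) = mex{0,3,2} = 1
G(6) = mex{1,0,3} = 2
G(7) = mex{2,1,0,0} = 3
G(8) = mex{3,2,1,1} = 0
G(9) = mex{0,3,2,2} = 1
G(10) = mex{1,0,3,3} = 2
G(11) = mex{2,1,0,0,0} = 3
G(12) = mex{3,2,1,1,1} = 0
G(13) = mex{0,3,2,2,2} = 1
G(14) = mex{1,0,3,3,3} = 2
G(15) = mex{2,1,0,0,0} = 3
G(16) = mex{3,2,1,1,1} = 0
G(17) = mex{0,3,2,2,2} = 1
G(18) = mex{1,0,3,3,3} = 2
G(19) = mex{2,1,0,0,0} = 3
G(20) = mex{3,2,1,1,1} = 0
G(21) = mex{0,3,2,2,2} = 1
G(22) = mex{1,0,3,3,3} = 2
G(23) = mex{2,1,0,0,0} = 3
G(24) = mex{3,2,1,1,1} = 0
G(25) = mex{0,3,2,2,2} = 1

1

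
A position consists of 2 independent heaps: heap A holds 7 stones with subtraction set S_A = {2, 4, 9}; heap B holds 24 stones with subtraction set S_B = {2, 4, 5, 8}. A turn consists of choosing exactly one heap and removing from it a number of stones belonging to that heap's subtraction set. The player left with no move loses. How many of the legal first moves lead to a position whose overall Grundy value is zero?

Heap A, S = {2, 4, 9}:
G(0) = 0
G(1) = mex{} = 0
G(2) = mex{0} = 1
G(3) = mex{0} = 1
G(4) = mex{1,0} = 2
G(5) = mex{1,0} = 2
G(6) = mex{2,1} = 0
G(7) = mex{2,1} = 0
G_A(7) = 0.
Heap B, S = {2, 4, 5, 8}:
G(0) = 0
G(1) = mex{} = 0
G(2) = mex{0} = 1
G(3) = mex{0} = 1
G(4) = mex{1,0} = 2
G(5) = mex{1,0,0} = 2
G(6) = mex{2,1,0} = 3
G(7) = mex{2,1,1} = 0
G(8) = mex{3,2,1,0} = 4
G(9) = mex{0,2,2,0} = 1
G(10) = mex{4,3,2,1} = 0
G(11) = mex{1,0,3,1} = 2
G(12) = mex{0,4,0,2} = 1
G(13) = mex{2,1,4,2} = 0
G(14) = mex{1,0,1,3} = 2
G(15) = mex{0,2,0,0} = 1
G(16) = mex{2,1,2,4} = 0
G(17) = mex{1,0,1,1} = 2
G(18) = mex{0,2,0,0} = 1
G(19) = mex{2,1,2,2} = 0
G(20) = mex{1,0,1,1} = 2
G(21) = mex{0,2,0,0} = 1
G(22) = mex{2,1,2,2} = 0
G(23) = mex{1,0,1,1} = 2
G(24) = mex{0,2,0,0} = 1
G_B(24) = 1.
Combined Grundy value = 0 ⊕ 1 = 1.
A winning move leaves total XOR = 0, i.e. changes one component's Grundy value g to g ⊕ X where X is the current total.
Heap A: need g' = 0⊕1 = 1. Options: 7−2→G=2, 7−4→G=1. Hits: 1.
Heap B: need g' = 1⊕1 = 0. Options: 24−2→G=0, 24−4→G=2, 24−5→G=0, 24−8→G=0. Hits: 3.

4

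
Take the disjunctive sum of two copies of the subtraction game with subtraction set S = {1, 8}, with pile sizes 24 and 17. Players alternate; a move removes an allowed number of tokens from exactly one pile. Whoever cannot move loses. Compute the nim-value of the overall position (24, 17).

All piles use S = {1, 8}:
G(0) = 0
G(1) = mex{0} = 1
G(2) = mex{1} = 0
G(3) = mex{0} = 1
G(4) = mex{1} = 0
G(5) = mex{0} = 1
G(6) = mex{1} = 0
G(7) = mex{0} = 1
G(8) = mex{1,0} = 2
G(9) = mex{2,1} = 0
G(10) = mex{0,0} = 1
G(11) = mex{1,1} = 0
G(12) = mex{0,0} = 1
G(13) = mex{1,1} = 0
G(14) = mex{0,0} = 1
G(15) = mex{1,1} = 0
G(16) = mex{0,2} = 1
G(17) = mex{1,0} = 2
G(18) = mex{2,1} = 0
G(19) = mex{0,0} = 1
G(20) = mex{1,1} = 0
G(21) = mex{0,0} = 1
G(22) = mex{1,1} = 0
G(23) = mex{0,0} = 1
G(24) = mex{1,1} = 0
Pile A: G(24) = 0.
Pile B: G(17) = 2.
Combined Grundy value = 0 ⊕ 2 = 2.

2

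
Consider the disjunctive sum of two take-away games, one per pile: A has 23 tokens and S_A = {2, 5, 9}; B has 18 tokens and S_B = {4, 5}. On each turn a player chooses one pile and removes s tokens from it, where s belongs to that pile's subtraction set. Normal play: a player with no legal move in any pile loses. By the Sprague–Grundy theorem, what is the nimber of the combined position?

1

Pile A, S = {2, 5, 9}:
G(0) = 0
G(1) = mex{} = 0
G(2) = mex{0} = 1
G(3) = mex{0} = 1
G(4) = mex{1} = 0
G(5) = mex{1,0} = 2
G(6) = mex{0,0} = 1
G(7) = mex{2,1} = 0
G(8) = mex{1,1} = 0
G(9) = mex{0,0,0} = 1
G(10) = mex{0,2,0} = 1
G(11) = mex{1,1,1} = 0
G(12) = mex{1,0,1} = 2
G(13) = mex{0,0,0} = 1
G(14) = mex{2,1,2} = 0
G(15) = mex{1,1,1} = 0
G(16) = mex{0,0,0} = 1
G(17) = mex{0,2,0} = 1
G(18) = mex{1,1,1} = 0
G(19) = mex{1,0,1} = 2
G(20) = mex{0,0,0} = 1
G(21) = mex{2,1,2} = 0
G(22) = mex{1,1,1} = 0
G(23) = mex{0,0,0} = 1
G_A(23) = 1.
Pile B, S = {4, 5}:
n :  0  1  2  3  4  5  6  7  8  9 10 11 12 13 14 15 16 17 18
G :  0  0  0  0  1  1  1  1  2  0  0  0  0  1  1  1  1  2  0
G_B(18) = 0.
Combined Grundy value = 1 ⊕ 0 = 1.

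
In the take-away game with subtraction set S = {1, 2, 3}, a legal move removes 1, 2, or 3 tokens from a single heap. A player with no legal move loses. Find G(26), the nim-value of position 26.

n :  0  1  2  3  4  5  6  7  8  9 10 11 12 13 14 15 16 17 18 19 20 21 22 23 24 25 26
G :  0  1  2  3  0  1  2  3  0  1  2  3  0  1  2  3  0  1  2  3  0  1  2  3  0  1  2

2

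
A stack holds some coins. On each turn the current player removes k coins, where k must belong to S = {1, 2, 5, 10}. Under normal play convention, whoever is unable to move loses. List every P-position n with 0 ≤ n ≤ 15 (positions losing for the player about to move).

0, 3, 6, 9, 12, 15

n :  0  1  2  3  4  5  6  7  8  9 10 11 12 13 14 15
G :  0  1  2  0  1  2  0  1  2  0  1  2  0  1  2  0
P-positions are exactly the n with G(n) = 0.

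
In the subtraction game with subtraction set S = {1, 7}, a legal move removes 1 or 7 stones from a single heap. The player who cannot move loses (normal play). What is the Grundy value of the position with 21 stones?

n :  0  1  2  3  4  5  6  7  8  9 10 11 12 13 14 15 16 17 18 19 20 21
G :  0  1  0  1  0  1  0  1  0  1  0  1  0  1  0  1  0  1  0  1  0  1

1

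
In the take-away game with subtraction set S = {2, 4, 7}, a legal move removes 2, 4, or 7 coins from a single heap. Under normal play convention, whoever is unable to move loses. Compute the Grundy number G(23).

1

G(0) = 0
G(1) = mex{} = 0
G(2) = mex{0} = 1
G(3) = mex{0} = 1
G(4) = mex{1,0} = 2
G(5) = mex{1,0} = 2
G(6) = mex{2,1} = 0
G(7) = mex{2,1,0} = 3
G(8) = mex{0,2,0} = 1
G(9) = mex{3,2,1} = 0
G(10) = mex{1,0,1} = 2
G(11) = mex{0,3,2} = 1
G(12) = mex{2,1,2} = 0
G(13) = mex{1,0,0} = 2
G(14) = mex{0,2,3} = 1
G(15) = mex{2,1,1} = 0
G(16) = mex{1,0,0} = 2
G(17) = mex{0,2,2} = 1
G(18) = mex{2,1,1} = 0
G(19) = mex{1,0,0} = 2
G(20) = mex{0,2,2} = 1
G(21) = mex{2,1,1} = 0
G(22) = mex{1,0,0} = 2
G(23) = mex{0,2,2} = 1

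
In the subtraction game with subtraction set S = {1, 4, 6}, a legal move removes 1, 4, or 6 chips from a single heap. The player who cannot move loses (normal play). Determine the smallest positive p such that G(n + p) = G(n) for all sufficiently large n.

5

G(0) = 0
G(1) = mex{0} = 1
G(2) = mex{1} = 0
G(3) = mex{0} = 1
G(4) = mex{1,0} = 2
G(5) = mex{2,1} = 0
G(6) = mex{0,0,0} = 1
G(7) = mex{1,1,1} = 0
G(8) = mex{0,2,0} = 1
G(9) = mex{1,0,1} = 2
G(10) = mex{2,1,2} = 0
G(11) = mex{0,0,0} = 1
G(12) = mex{1,1,1} = 0
G(13) = mex{0,2,0} = 1
G(14) = mex{1,0,1} = 2
G(n+5) = G(n) holds for n = 0,…,5 (a full window of length max(S) = 6), so the sequence is purely periodic with period 5.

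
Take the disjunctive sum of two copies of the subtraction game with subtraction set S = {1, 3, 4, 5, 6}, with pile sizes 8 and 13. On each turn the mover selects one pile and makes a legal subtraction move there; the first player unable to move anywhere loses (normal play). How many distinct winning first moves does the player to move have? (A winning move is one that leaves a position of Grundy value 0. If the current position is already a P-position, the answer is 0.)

All piles use S = {1, 3, 4, 5, 6}:
n :  0  1  2  3  4  5  6  7  8  9 10 11 12 13
G :  0  1  0  1  2  3  2  3  4  0  1  0  1  2
Pile A: G(8) = 4.
Pile B: G(13) = 2.
Combined Grundy value = 4 ⊕ 2 = 6.
A winning move leaves total XOR = 0, i.e. changes one component's Grundy value g to g ⊕ X where X is the current total.
Pile A: need g' = 4⊕6 = 2. Options: 8−1→G=3, 8−3→G=3, 8−4→G=2, 8−5→G=1, 8−6→G=0. Hits: 1.
Pile B: need g' = 2⊕6 = 4. Options: 13−1→G=1, 13−3→G=1, 13−4→G=0, 13−5→G=4, 13−6→G=3. Hits: 1.

2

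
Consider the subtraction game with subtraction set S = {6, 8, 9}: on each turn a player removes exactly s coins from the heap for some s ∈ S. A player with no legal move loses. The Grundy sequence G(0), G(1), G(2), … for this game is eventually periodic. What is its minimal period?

n :  0  1  2  3  4  5  6  7  8  9 10 11 12 13 14 15 16 17 18 19 20 21 22 23 24 25 26 27 28 29 30 31
G :  0  0  0  0  0  0  1  1  1  1  1  1  2  2  2  0  0  0  0  0  0  1  1  1  1  1  1  2  2  2  0  0
G(n+15) = G(n) holds for n = 0,…,8 (a full window of length max(S) = 9), so the sequence is purely periodic with period 15.

15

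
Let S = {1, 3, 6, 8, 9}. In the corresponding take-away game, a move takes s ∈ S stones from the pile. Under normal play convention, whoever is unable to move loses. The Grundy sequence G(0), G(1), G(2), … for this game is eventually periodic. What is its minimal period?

14

n :  0  1  2  3  4  5  6  7  8  9 10 11 12 13 14 15 16 17 18 19 20 21 22 23 24 25 26 27 28 29
G :  0  1  0  1  0  1  2  3  2  3  2  3  4  5  0  1  0  1  0  1  2  3  2  3  2  3  4  5  0  1
G(n+14) = G(n) holds for n = 0,…,8 (a full window of length max(S) = 9), so the sequence is purely periodic with period 14.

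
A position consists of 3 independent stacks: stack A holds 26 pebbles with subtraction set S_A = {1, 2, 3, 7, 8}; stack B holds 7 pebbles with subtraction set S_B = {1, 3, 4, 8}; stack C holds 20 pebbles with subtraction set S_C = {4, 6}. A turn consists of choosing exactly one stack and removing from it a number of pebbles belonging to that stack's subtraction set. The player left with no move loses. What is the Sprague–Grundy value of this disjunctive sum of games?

4

Stack A, S = {1, 2, 3, 7, 8}:
n :  0  1  2  3  4  5  6  7  8  9 10 11 12 13 14 15 16 17 18 19 20 21 22 23 24 25 26
G :  0  1  2  3  0  1  2  3  4  0  1  2  3  0  1  2  3  4  0  1  2  3  0  1  2  3  4
G_A(26) = 4.
Stack B, S = {1, 3, 4, 8}:
n : 0 1 2 3 4 5 6 7
G : 0 1 0 1 2 3 2 0
G_B(7) = 0.
Stack C, S = {4, 6}:
G(0) = 0
G(1) = mex{} = 0
G(2) = mex{} = 0
G(3) = mex{} = 0
G(4) = mex{0} = 1
G(5) = mex{0} = 1
G(6) = mex{0,0} = 1
G(7) = mex{0,0} = 1
G(8) = mex{1,0} = 2
G(9) = mex{1,0} = 2
G(10) = mex{1,1} = 0
G(11) = mex{1,1} = 0
G(12) = mex{2,1} = 0
G(13) = mex{2,1} = 0
G(14) = mex{0,2} = 1
G(15) = mex{0,2} = 1
G(16) = mex{0,0} = 1
G(17) = mex{0,0} = 1
G(18) = mex{1,0} = 2
G(19) = mex{1,0} = 2
G(20) = mex{1,1} = 0
G_C(20) = 0.
Combined Grundy value = 4 ⊕ 0 ⊕ 0 = 4.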